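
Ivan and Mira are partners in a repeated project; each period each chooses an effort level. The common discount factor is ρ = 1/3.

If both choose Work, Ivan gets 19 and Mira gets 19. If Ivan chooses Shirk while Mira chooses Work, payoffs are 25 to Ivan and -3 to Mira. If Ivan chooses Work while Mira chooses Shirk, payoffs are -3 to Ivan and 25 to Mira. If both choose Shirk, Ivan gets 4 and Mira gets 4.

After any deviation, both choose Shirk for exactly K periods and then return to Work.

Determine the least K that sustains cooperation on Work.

2

No profitable deviation requires (19−4)(ρ+…+ρ^K) ≥ 25−19, i.e. ρ+…+ρ^K ≥ 2/5 ≈ 0.4000.
With ρ = 1/3, the partial sums are K=1: 0.3333, K=2: 0.4444.
K = 2 is the first length at which the sum reaches 0.4000.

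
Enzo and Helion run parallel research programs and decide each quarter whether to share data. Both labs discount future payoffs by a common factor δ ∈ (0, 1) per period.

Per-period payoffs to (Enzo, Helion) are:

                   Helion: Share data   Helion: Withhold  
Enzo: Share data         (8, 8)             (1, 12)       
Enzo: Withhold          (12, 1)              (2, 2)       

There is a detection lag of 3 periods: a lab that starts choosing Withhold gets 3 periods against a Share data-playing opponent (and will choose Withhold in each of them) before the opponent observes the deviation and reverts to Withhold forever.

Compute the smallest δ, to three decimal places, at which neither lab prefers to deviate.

The best deviation is to choose Withhold for all 3 undetected periods, earning 12 each, then 2 forever once detected.
Deviation value: 12(1−δ^3)/(1−δ) + 2δ^3/(1−δ); cooperation value: 8/(1−δ).
IC: 8 ≥ 12(1−δ^3) + 2δ^3 = 12 − 10δ^3.
So δ^3 ≥ 4/10 = 2/5, giving δ ≥ (2/5)^(1/3) ≈ 0.737.

0.737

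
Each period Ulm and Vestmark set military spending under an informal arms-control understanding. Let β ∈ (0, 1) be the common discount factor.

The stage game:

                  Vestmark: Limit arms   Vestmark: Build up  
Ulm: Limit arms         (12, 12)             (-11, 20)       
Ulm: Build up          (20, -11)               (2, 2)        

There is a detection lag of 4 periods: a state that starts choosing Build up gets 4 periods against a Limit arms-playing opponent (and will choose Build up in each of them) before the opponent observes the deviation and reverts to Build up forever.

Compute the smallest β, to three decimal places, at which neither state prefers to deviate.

0.816

Deviating for the 4 undetected periods gains 20−12 = 8 per period over cooperation, then loses 12−2 = 10 per period forever once punishment starts.
Gain: 8(1 + β + … + β^3); loss: 10·β^4/(1−β).
No profitable deviation ⇔ 8(1−β^4) ≤ 10·β^4, i.e. β^4 ≥ 8/(8+10) = 4/9.
Hence β ≥ (4/9)^(1/4) ≈ 0.816.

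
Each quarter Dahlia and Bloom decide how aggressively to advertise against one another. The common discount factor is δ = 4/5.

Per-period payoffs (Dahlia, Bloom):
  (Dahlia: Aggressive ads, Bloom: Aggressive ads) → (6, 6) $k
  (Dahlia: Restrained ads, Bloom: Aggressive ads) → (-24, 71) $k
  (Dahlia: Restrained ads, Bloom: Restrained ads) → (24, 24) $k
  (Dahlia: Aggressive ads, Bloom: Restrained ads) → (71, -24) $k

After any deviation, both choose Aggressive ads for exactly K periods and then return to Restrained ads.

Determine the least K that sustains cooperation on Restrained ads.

No profitable deviation requires (24−6)(δ+…+δ^K) ≥ 71−24, i.e. δ+…+δ^K ≥ 47/18 ≈ 2.6111.
With δ = 4/5, the partial sums are K=1: 0.8000, K=2: 1.4400, K=3: 1.9520, K=4: 2.3616, K=5: 2.6893.
K = 5 is the first length at which the sum reaches 2.6111.

5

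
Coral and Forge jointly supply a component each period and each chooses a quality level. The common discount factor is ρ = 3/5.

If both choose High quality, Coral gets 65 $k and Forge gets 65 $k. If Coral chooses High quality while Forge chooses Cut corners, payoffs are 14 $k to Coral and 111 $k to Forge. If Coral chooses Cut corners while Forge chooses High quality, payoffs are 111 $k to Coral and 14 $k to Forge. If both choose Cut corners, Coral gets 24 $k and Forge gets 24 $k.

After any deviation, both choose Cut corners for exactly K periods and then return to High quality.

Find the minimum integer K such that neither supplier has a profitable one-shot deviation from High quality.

No profitable deviation requires (65−24)(ρ+…+ρ^K) ≥ 111−65, i.e. ρ+…+ρ^K ≥ 46/41 ≈ 1.1220.
With ρ = 3/5, the partial sums are K=1: 0.6000, K=2: 0.9600, K=3: 1.1760.
K = 3 is the first length at which the sum reaches 1.1220.

3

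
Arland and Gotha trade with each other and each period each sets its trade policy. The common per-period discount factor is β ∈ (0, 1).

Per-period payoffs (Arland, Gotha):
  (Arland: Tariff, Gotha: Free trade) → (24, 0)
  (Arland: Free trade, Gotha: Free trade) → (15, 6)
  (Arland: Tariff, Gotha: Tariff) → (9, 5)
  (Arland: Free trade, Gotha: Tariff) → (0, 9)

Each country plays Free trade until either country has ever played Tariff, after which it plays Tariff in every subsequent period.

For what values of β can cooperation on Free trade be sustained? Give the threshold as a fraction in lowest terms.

3/4

Arland's threshold: (24−15)/(24−9) = 3/5.
Gotha's threshold: (9−6)/(9−5) = 3/4.
3/5 < 3/4, so Gotha binds and β* = 3/4.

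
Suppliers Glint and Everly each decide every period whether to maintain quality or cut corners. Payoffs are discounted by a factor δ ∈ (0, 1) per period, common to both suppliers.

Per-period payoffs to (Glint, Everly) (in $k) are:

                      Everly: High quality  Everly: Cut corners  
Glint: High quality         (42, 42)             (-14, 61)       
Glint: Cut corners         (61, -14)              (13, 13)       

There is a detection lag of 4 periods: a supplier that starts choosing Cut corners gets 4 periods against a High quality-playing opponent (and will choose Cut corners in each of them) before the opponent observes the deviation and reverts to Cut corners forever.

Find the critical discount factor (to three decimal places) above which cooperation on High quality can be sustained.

The best deviation is to choose Cut corners for all 4 undetected periods, earning 61 each, then 13 forever once detected.
Deviation value: 61(1−δ^4)/(1−δ) + 13δ^4/(1−δ); cooperation value: 42/(1−δ).
IC: 42 ≥ 61(1−δ^4) + 13δ^4 = 61 − 48δ^4.
So δ^4 ≥ 19/48, giving δ ≥ (19/48)^(1/4) ≈ 0.793.

0.793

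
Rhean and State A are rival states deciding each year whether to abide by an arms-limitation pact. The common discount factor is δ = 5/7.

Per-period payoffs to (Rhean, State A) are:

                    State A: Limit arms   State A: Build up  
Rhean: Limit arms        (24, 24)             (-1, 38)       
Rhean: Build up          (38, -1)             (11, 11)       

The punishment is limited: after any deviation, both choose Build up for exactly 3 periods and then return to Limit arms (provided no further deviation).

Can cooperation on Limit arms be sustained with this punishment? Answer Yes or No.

Comparing payoff streams over the 4 periods until play realigns: cooperate → 24(1+δ+…+δ^3); deviate → 38 + 11(δ+…+δ^3).
Cooperation is sustained iff (24−11)(δ+…+δ^3) ≥ 38−24.
δ+…+δ^3 = 5/7·(1−(5/7)^3)/(1−5/7) = 1.5889, and (38−24)/(24−11) = 1.0769.
1.5889 ≥ 1.0769, so cooperation is sustainable.

Yes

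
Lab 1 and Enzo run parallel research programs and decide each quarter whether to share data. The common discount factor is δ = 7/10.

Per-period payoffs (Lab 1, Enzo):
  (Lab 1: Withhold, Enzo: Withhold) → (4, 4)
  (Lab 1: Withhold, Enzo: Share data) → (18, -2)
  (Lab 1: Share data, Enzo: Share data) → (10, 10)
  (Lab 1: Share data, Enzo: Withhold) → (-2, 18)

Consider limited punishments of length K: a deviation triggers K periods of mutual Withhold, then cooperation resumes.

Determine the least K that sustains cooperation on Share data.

3

Need Σ_{k=1}^{K} δ^k ≥ (18−10)/(10−4) = 1.3333 at δ = 7/10.
At K = 2 the sum is 1.1900 < 1.3333; at K = 3 it is 1.5330 ≥ 1.3333.
So the minimum punishment length is K = 3.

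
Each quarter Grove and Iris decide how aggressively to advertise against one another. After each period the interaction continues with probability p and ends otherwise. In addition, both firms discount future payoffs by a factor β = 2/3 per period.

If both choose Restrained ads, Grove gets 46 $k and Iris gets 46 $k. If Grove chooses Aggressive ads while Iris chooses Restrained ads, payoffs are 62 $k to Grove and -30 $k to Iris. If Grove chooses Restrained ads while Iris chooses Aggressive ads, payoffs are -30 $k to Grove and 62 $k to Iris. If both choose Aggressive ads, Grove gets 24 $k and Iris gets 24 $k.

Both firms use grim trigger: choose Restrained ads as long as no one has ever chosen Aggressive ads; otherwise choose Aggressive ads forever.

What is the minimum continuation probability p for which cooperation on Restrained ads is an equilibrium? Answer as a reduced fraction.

With continuation probability p and discount β, the effective per-period discount factor is βp.
Grim-trigger IC: βp ≥ (62−46)/(62−24) = 8/19.
So p ≥ (8/19)/(2/3) = 12/19.

12/19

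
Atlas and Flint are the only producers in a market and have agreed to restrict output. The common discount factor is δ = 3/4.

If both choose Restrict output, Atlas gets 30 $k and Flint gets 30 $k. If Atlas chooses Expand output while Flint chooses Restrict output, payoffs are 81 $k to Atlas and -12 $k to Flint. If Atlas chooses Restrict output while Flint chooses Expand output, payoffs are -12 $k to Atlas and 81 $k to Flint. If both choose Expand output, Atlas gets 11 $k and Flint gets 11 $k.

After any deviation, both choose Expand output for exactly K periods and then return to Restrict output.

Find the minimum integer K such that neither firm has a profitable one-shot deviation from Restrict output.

8

No profitable deviation requires (30−11)(δ+…+δ^K) ≥ 81−30, i.e. δ+…+δ^K ≥ 51/19 ≈ 2.6842.
With δ = 3/4, the partial sums are K=1: 0.7500, K=2: 1.3125, …, K=6: 2.4661, K=7: 2.5995, K=8: 2.6997.
K = 8 is the first length at which the sum reaches 2.6842.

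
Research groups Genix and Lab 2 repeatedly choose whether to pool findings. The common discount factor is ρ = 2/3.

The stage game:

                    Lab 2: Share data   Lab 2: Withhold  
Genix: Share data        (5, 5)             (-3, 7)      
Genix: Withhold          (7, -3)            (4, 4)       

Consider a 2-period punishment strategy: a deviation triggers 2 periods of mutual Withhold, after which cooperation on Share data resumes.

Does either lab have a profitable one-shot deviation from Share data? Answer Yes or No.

A one-shot deviation gives 7 now, then 4 for 2 periods, then back to 5.
Gain from deviating: (7−5) today; loss: (5−4) in each of the next 2 periods.
No-deviation condition: (5−4)(ρ+…+ρ^2) ≥ 7−5, i.e. ρ+…+ρ^2 ≥ 2.
At ρ = 2/3: ρ+…+ρ^2 = 1.1111 < 2.0000.
So cooperation is not sustainable.

Yes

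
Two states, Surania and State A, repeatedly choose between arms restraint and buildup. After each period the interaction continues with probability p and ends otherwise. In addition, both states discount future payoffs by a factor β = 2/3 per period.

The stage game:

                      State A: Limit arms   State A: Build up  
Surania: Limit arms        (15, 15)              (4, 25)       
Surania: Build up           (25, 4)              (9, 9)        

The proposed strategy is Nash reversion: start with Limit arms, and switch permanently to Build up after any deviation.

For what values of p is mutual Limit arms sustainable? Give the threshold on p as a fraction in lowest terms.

15/16

Expected continuation weight on next period's payoff is β·p = 2/3·p, which plays the role of the discount factor.
Cooperation requires 2/3·p ≥ (25−15)/(25−9) = 5/8, hence p ≥ 15/16.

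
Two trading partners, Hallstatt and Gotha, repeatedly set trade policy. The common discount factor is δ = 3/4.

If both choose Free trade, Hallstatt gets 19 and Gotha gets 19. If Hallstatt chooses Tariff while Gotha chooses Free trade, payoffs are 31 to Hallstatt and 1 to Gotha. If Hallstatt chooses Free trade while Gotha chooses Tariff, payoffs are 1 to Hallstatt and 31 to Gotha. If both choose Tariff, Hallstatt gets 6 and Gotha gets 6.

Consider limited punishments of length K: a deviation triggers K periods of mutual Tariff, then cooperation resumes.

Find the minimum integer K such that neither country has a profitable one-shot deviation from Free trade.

2

No profitable deviation requires (19−6)(δ+…+δ^K) ≥ 31−19, i.e. δ+…+δ^K ≥ 12/13 ≈ 0.9231.
With δ = 3/4, the partial sums are K=1: 0.7500, K=2: 1.3125.
K = 2 is the first length at which the sum reaches 0.9231.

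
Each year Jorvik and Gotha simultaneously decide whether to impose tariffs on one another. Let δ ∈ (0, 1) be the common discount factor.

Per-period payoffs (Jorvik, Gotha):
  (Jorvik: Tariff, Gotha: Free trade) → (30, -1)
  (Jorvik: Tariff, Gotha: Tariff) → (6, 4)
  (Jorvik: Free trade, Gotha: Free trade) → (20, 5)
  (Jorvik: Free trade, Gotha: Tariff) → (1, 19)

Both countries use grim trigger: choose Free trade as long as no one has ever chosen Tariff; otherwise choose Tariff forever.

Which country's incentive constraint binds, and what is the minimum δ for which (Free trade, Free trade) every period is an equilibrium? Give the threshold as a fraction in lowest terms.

Gotha; δ ≥ 14/15

For Jorvik: deviation gain 30−20 = 10, per-period punishment loss 20−6 = 14. IC gives δ ≥ 10/24 = 5/12.
For Gotha: gain 14, loss 1 per period, so δ ≥ 14/15.
The tighter constraint is Gotha's, so cooperation needs δ ≥ 14/15.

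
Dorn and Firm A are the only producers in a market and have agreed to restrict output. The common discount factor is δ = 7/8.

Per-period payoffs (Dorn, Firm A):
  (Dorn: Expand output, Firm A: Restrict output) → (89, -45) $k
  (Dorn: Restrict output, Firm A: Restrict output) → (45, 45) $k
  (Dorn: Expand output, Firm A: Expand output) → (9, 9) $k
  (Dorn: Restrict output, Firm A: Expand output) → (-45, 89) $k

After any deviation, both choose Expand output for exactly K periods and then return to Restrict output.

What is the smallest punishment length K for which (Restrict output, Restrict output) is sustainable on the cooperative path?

2

IC: δ(1−δ^K)/(1−δ) ≥ (89−45)/(45−9) = 11/9.
With δ = 7/8: need 1 − δ^K ≥ 11/9·(1−7/8)/(7/8), i.e. δ^K ≤ 0.8254.
Since (7/8)^1 = 0.8750 and (7/8)^2 = 0.7656, the smallest such K is 2.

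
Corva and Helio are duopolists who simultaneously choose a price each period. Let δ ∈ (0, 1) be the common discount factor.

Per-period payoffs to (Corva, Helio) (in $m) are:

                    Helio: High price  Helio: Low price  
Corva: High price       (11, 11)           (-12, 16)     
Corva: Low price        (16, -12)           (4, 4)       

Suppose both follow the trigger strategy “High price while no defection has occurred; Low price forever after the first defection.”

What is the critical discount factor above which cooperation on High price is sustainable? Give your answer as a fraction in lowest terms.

5/12

11/(1−δ) ≥ 16 + 4δ/(1−δ)
11 ≥ 16 − 12δ
δ ≥ 5/12.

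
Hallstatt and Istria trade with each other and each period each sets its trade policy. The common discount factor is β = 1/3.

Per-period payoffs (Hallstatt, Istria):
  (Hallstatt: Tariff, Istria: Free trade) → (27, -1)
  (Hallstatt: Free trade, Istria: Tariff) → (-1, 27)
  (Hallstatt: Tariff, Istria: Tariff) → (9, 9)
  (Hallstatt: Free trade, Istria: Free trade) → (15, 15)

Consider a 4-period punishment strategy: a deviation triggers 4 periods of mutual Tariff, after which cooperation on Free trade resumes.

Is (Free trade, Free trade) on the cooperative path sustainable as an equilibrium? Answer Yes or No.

Comparing payoff streams over the 5 periods until play realigns: cooperate → 15(1+β+…+β^4); deviate → 27 + 9(β+…+β^4).
Cooperation is sustained iff (15−9)(β+…+β^4) ≥ 27−15.
β+…+β^4 = 1/3·(1−(1/3)^4)/(1−1/3) = 0.4938, and (27−15)/(15−9) = 2.0000.
0.4938 < 2.0000, so cooperation is not sustainable.

No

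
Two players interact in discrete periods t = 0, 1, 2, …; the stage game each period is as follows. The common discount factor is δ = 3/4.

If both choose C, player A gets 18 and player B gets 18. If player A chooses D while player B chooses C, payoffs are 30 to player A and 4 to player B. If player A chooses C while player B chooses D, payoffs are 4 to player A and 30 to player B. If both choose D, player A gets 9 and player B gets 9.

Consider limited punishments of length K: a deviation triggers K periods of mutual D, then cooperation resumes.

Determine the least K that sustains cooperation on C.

Need Σ_{k=1}^{K} δ^k ≥ (30−18)/(18−9) = 1.3333 at δ = 3/4.
At K = 2 the sum is 1.3125 < 1.3333; at K = 3 it is 1.7344 ≥ 1.3333.
So the minimum punishment length is K = 3.

3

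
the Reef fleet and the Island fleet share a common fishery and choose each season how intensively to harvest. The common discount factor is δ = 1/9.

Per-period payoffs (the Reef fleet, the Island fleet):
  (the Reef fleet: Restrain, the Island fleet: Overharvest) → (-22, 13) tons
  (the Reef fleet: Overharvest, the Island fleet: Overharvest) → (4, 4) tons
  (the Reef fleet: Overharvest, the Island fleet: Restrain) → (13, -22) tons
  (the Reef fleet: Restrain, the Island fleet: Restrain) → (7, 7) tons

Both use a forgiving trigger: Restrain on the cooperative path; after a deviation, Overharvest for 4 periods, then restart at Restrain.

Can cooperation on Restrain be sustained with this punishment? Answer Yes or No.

No

IC: δ+…+δ^4 ≥ (13−7)/(7−4) = 2.
At δ = 1/9: partial sum = 0.1250 < 2.0000. Cooperation not sustainable.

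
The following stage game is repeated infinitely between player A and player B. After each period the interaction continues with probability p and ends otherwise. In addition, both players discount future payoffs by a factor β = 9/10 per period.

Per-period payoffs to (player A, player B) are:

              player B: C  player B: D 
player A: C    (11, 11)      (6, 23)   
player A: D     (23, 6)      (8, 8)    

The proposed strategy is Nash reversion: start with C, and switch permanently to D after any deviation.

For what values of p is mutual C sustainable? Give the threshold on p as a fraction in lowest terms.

8/9

Expected continuation weight on next period's payoff is β·p = 9/10·p, which plays the role of the discount factor.
Cooperation requires 9/10·p ≥ (23−11)/(23−8) = 4/5, hence p ≥ 8/9.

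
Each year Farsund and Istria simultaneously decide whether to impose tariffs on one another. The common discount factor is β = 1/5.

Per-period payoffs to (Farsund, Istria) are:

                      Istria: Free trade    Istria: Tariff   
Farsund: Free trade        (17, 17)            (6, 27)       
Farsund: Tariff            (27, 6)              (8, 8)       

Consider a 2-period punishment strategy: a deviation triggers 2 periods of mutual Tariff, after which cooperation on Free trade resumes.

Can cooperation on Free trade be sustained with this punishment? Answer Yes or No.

A one-shot deviation gives 27 now, then 8 for 2 periods, then back to 17.
Gain from deviating: (27−17) today; loss: (17−8) in each of the next 2 periods.
No-deviation condition: (17−8)(β+…+β^2) ≥ 27−17, i.e. β+…+β^2 ≥ 10/9.
At β = 1/5: β+…+β^2 = 0.2400 < 1.1111.
So cooperation is not sustainable.

No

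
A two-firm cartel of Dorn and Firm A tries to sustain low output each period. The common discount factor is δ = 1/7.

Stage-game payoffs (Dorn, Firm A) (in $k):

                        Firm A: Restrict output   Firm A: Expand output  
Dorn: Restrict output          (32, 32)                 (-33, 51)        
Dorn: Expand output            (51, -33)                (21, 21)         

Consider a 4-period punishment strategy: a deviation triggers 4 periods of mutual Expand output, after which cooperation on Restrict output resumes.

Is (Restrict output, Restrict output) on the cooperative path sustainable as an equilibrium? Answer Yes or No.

IC: δ+…+δ^4 ≥ (51−32)/(32−21) = 19/11.
At δ = 1/7: partial sum = 0.1666 < 1.7273. Cooperation not sustainable.

No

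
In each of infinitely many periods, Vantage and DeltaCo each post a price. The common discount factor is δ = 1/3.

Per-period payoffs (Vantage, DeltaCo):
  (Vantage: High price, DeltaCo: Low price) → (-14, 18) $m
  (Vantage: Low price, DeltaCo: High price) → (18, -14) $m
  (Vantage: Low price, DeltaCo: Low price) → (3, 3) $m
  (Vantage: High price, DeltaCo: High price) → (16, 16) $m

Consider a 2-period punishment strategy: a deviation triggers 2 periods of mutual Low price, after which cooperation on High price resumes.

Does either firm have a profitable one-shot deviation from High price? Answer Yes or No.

Comparing payoff streams over the 3 periods until play realigns: cooperate → 16(1+δ+…+δ^2); deviate → 18 + 3(δ+…+δ^2).
Cooperation is sustained iff (16−3)(δ+…+δ^2) ≥ 18−16.
δ+…+δ^2 = 1/3·(1−(1/3)^2)/(1−1/3) = 0.4444, and (18−16)/(16−3) = 0.1538.
0.4444 ≥ 0.1538, so cooperation is sustainable.

No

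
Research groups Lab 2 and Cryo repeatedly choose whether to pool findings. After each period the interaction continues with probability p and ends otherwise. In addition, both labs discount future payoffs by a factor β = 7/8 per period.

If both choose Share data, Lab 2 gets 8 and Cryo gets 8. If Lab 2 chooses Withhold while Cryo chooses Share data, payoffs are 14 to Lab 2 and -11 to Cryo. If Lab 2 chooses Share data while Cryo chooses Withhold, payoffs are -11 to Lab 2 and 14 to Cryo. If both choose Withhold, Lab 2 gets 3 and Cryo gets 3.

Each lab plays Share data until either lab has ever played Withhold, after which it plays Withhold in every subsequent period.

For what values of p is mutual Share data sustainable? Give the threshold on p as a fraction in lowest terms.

Expected continuation weight on next period's payoff is β·p = 7/8·p, which plays the role of the discount factor.
Cooperation requires 7/8·p ≥ (14−8)/(14−3) = 6/11, hence p ≥ 48/77.

48/77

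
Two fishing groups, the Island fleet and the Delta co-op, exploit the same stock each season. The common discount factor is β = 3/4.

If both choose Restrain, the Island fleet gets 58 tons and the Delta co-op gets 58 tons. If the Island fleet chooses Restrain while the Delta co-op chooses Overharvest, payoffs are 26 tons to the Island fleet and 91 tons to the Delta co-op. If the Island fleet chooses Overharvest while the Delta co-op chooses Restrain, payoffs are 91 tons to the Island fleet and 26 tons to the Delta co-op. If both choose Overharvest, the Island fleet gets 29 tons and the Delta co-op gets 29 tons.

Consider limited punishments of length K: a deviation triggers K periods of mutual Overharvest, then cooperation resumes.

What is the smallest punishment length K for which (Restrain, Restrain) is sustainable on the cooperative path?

No profitable deviation requires (58−29)(β+…+β^K) ≥ 91−58, i.e. β+…+β^K ≥ 33/29 ≈ 1.1379.
With β = 3/4, the partial sums are K=1: 0.7500, K=2: 1.3125.
K = 2 is the first length at which the sum reaches 1.1379.

2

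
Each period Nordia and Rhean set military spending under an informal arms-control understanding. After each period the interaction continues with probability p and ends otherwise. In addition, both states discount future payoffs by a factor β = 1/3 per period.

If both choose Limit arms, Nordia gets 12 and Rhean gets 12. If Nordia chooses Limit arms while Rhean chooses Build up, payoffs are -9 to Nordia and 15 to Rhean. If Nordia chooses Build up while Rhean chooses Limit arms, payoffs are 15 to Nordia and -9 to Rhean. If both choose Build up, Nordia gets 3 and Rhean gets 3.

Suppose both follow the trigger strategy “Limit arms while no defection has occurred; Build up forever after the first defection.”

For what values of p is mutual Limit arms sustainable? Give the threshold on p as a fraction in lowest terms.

3/4

Expected continuation weight on next period's payoff is β·p = 1/3·p, which plays the role of the discount factor.
Cooperation requires 1/3·p ≥ (15−12)/(15−3) = 1/4, hence p ≥ 3/4.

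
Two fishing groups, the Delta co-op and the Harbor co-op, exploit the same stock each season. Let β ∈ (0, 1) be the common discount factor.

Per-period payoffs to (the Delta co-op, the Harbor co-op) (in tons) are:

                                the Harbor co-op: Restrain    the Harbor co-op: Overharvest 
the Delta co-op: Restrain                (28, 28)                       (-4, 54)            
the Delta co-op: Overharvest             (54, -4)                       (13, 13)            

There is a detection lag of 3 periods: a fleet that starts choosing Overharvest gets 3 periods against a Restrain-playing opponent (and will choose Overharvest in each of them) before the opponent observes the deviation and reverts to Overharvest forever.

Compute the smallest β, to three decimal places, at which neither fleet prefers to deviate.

0.859

Deviating for the 3 undetected periods gains 54−28 = 26 per period over cooperation, then loses 28−13 = 15 per period forever once punishment starts.
Gain: 26(1 + β + … + β^2); loss: 15·β^3/(1−β).
No profitable deviation ⇔ 26(1−β^3) ≤ 15·β^3, i.e. β^3 ≥ 26/(26+15) = 26/41.
Hence β ≥ (26/41)^(1/3) ≈ 0.859.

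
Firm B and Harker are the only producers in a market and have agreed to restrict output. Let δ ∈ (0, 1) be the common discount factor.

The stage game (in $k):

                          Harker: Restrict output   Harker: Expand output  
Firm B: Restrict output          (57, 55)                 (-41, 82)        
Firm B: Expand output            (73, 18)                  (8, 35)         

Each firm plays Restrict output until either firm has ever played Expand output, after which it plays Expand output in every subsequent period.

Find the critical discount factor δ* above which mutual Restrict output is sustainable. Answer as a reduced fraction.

27/47

Firm B's threshold: (73−57)/(73−8) = 16/65.
Harker's threshold: (82−55)/(82−35) = 27/47.
16/65 < 27/47, so Harker binds and δ* = 27/47.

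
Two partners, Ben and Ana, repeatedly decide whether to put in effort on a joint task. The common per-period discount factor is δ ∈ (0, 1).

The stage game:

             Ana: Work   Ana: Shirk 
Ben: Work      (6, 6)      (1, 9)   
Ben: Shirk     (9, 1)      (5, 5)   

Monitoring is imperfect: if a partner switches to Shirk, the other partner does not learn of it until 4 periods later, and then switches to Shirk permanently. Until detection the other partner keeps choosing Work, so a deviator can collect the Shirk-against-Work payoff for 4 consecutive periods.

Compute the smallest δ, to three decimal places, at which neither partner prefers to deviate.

0.931

The best deviation is to choose Shirk for all 4 undetected periods, earning 9 each, then 5 forever once detected.
Deviation value: 9(1−δ^4)/(1−δ) + 5δ^4/(1−δ); cooperation value: 6/(1−δ).
IC: 6 ≥ 9(1−δ^4) + 5δ^4 = 9 − 4δ^4.
So δ^4 ≥ 3/4, giving δ ≥ (3/4)^(1/4) ≈ 0.931.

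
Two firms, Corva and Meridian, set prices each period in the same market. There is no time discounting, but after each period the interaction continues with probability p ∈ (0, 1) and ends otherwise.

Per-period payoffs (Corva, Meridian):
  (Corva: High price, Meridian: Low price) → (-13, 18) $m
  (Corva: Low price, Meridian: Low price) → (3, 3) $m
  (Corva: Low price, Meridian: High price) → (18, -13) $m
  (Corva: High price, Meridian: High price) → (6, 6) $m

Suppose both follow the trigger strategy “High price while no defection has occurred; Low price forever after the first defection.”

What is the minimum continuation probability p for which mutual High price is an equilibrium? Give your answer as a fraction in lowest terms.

4/5

Expected cooperation value is 6 + p·6 + p²·6 + … = 6/(1−p); deviation gives 18 + p·3/(1−p).
6 ≥ 18(1−p) + 3p ⇒ 15p ≥ 12 ⇒ p ≥ 12/15 = 4/5.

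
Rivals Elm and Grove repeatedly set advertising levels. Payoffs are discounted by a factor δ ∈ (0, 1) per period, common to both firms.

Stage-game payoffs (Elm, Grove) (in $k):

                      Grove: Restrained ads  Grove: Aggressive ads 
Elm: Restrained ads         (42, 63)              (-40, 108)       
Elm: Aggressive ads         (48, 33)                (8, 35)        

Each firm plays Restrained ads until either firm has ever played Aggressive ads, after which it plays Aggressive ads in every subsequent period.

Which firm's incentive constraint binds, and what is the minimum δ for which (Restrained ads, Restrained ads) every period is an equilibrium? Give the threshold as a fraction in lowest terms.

Grove; δ ≥ 45/73

Elm: cooperation gives 42 each period; deviation gives 48 once then 8 forever.
  42/(1−δ) ≥ 48 + 8δ/(1−δ) ⇒ δ ≥ 6/40 = 3/20.
Grove: cooperation gives 63 each period; deviation gives 108 once then 35 forever.
  δ ≥ 45/73.
Both must hold, so the binding constraint is Grove's: δ ≥ 45/73.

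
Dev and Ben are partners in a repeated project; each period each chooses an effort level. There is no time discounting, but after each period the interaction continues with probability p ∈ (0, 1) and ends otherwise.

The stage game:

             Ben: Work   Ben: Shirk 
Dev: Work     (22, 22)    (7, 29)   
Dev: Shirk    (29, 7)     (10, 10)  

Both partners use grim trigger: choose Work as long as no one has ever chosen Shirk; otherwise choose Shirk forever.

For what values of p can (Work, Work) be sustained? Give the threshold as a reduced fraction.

Expected cooperation value is 22 + p·22 + p²·22 + … = 22/(1−p); deviation gives 29 + p·10/(1−p).
22 ≥ 29(1−p) + 10p ⇒ 19p ≥ 7 ⇒ p ≥ 7/19.

7/19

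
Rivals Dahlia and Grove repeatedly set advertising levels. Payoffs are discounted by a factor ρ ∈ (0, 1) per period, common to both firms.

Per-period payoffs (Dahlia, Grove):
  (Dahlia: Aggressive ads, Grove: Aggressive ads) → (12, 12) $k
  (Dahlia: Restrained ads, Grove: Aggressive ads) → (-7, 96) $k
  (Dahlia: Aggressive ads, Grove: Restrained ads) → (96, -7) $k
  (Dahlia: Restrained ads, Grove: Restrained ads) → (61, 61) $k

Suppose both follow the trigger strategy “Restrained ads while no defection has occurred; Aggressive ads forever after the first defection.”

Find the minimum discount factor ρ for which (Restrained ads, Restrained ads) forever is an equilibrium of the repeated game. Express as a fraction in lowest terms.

61/(1−ρ) ≥ 96 + 12ρ/(1−ρ)
61 ≥ 96 − 84ρ
ρ ≥ 35/84 = 5/12.

5/12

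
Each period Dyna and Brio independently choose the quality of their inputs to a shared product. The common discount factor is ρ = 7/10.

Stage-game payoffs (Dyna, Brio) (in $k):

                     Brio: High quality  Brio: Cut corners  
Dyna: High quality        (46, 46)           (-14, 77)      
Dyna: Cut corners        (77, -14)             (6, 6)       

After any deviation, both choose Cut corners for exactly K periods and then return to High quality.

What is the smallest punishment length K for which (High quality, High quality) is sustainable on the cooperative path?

2

No profitable deviation requires (46−6)(ρ+…+ρ^K) ≥ 77−46, i.e. ρ+…+ρ^K ≥ 31/40 ≈ 0.7750.
With ρ = 7/10, the partial sums are K=1: 0.7000, K=2: 1.1900.
K = 2 is the first length at which the sum reaches 0.7750.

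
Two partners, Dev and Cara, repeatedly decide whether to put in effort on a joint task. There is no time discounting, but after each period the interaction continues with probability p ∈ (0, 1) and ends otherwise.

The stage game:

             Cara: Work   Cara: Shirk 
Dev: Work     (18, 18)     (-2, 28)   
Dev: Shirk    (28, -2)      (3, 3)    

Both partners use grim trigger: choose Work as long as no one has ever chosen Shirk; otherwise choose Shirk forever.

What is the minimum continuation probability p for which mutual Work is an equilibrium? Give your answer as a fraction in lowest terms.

2/5

Expected cooperation value is 18 + p·18 + p²·18 + … = 18/(1−p); deviation gives 28 + p·3/(1−p).
18 ≥ 28(1−p) + 3p ⇒ 25p ≥ 10 ⇒ p ≥ 10/25 = 2/5.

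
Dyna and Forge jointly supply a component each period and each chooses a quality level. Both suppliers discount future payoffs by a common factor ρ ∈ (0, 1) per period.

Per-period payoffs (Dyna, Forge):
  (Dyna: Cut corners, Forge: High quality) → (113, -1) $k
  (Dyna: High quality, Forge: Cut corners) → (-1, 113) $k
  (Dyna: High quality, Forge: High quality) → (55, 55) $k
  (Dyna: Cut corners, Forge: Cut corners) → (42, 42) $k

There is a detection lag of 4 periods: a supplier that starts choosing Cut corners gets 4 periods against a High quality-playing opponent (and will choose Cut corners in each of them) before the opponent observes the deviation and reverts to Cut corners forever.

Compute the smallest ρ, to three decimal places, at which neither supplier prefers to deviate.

The best deviation is to choose Cut corners for all 4 undetected periods, earning 113 each, then 42 forever once detected.
Deviation value: 113(1−ρ^4)/(1−ρ) + 42ρ^4/(1−ρ); cooperation value: 55/(1−ρ).
IC: 55 ≥ 113(1−ρ^4) + 42ρ^4 = 113 − 71ρ^4.
So ρ^4 ≥ 58/71, giving ρ ≥ (58/71)^(1/4) ≈ 0.951.

0.951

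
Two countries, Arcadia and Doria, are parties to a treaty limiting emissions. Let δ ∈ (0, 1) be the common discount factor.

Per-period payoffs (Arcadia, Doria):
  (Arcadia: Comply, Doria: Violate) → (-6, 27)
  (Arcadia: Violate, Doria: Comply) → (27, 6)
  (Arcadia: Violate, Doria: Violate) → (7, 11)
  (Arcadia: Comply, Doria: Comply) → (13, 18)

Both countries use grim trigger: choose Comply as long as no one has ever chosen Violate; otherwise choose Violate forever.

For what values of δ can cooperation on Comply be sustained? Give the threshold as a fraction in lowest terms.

7/10

For Arcadia: deviation gain 27−13 = 14, per-period punishment loss 13−7 = 6. IC gives δ ≥ 14/20 = 7/10.
For Doria: gain 9, loss 7 per period, so δ ≥ 9/16.
The tighter constraint is Arcadia's, so cooperation needs δ ≥ 7/10.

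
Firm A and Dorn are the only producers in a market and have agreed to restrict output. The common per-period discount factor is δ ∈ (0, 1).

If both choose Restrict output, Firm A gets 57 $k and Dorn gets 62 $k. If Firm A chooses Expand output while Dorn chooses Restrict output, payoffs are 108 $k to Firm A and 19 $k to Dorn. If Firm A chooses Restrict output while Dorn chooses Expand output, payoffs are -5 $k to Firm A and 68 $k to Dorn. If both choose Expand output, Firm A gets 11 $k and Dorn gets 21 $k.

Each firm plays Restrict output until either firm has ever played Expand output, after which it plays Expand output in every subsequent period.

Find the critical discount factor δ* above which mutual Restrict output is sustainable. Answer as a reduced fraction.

51/97

Firm A: cooperation gives 57 each period; deviation gives 108 once then 11 forever.
  57/(1−δ) ≥ 108 + 11δ/(1−δ) ⇒ δ ≥ 51/97.
Dorn: cooperation gives 62 each period; deviation gives 68 once then 21 forever.
  δ ≥ 6/47.
Both must hold, so the binding constraint is Firm A's: δ ≥ 51/97.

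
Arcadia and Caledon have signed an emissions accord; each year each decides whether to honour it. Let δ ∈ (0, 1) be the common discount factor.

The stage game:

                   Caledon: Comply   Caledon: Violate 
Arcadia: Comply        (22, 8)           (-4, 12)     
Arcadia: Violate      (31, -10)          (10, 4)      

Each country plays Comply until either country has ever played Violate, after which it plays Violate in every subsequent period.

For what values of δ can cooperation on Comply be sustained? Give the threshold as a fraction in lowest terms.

1/2

Arcadia's threshold: (31−22)/(31−10) = 3/7.
Caledon's threshold: (12−8)/(12−4) = 1/2.
3/7 < 1/2, so Caledon binds and δ* = 1/2.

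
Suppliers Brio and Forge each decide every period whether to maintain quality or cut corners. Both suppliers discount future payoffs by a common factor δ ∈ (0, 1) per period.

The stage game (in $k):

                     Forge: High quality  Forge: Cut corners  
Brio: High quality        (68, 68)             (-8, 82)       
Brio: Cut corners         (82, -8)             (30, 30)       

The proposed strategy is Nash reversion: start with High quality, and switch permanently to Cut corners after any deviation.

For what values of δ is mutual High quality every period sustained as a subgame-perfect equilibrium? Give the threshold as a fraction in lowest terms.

68/(1−δ) ≥ 82 + 30δ/(1−δ)
68 ≥ 82 − 52δ
δ ≥ 14/52 = 7/26.

7/26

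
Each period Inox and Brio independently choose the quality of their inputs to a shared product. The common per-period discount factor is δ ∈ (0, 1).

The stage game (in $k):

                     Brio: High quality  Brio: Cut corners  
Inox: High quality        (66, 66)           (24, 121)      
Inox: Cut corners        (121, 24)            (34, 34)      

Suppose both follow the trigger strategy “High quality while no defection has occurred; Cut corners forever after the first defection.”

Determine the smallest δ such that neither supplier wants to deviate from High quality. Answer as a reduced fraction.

55/87

Cooperation forever yields 66 each period: 66/(1−δ).
Deviating yields 121 once, then 34 forever: 121 + 34δ/(1−δ).
No profitable deviation requires 66/(1−δ) ≥ 121 + 34δ/(1−δ).
Multiplying by (1−δ): 66 ≥ 121(1−δ) + 34δ = 121 − 87δ.
So 87δ ≥ 55, i.e. δ ≥ 55/87.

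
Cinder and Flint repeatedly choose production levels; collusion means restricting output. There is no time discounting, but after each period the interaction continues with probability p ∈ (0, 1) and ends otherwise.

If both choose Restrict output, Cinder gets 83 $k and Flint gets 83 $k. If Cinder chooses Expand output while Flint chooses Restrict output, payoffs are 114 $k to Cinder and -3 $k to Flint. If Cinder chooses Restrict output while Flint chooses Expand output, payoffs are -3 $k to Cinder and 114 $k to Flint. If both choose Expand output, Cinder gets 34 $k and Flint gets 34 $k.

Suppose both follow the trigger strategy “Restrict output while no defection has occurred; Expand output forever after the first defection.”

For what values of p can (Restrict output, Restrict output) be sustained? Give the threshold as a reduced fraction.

With no time discounting, the continuation probability p plays the role of the discount factor.
Grim-trigger IC: 83/(1−p) ≥ 114 + 34p/(1−p) ⇒ p ≥ (114−83)/(114−34) = 31/80.

31/80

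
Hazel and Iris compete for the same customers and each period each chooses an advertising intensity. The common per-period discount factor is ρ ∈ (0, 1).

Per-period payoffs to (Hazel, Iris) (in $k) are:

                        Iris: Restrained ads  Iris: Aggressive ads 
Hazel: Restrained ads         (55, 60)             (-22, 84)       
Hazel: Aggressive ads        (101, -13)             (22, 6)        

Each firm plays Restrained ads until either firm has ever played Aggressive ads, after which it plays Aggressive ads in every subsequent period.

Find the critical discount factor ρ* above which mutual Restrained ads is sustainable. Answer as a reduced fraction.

46/79

Hazel's threshold: (101−55)/(101−22) = 46/79.
Iris's threshold: (84−60)/(84−6) = 4/13.
46/79 > 4/13, so Hazel binds and ρ* = 46/79.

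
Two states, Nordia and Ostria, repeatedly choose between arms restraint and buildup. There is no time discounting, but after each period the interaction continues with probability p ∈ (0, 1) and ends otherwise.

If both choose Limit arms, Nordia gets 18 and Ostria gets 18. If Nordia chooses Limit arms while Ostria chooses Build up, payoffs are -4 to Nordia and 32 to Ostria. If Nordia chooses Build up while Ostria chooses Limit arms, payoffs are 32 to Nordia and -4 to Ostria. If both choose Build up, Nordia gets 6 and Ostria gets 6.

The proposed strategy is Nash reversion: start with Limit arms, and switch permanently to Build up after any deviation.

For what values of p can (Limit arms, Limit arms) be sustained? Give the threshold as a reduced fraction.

With no time discounting, the continuation probability p plays the role of the discount factor.
Grim-trigger IC: 18/(1−p) ≥ 32 + 6p/(1−p) ⇒ p ≥ (32−18)/(32−6) = 7/13.

7/13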